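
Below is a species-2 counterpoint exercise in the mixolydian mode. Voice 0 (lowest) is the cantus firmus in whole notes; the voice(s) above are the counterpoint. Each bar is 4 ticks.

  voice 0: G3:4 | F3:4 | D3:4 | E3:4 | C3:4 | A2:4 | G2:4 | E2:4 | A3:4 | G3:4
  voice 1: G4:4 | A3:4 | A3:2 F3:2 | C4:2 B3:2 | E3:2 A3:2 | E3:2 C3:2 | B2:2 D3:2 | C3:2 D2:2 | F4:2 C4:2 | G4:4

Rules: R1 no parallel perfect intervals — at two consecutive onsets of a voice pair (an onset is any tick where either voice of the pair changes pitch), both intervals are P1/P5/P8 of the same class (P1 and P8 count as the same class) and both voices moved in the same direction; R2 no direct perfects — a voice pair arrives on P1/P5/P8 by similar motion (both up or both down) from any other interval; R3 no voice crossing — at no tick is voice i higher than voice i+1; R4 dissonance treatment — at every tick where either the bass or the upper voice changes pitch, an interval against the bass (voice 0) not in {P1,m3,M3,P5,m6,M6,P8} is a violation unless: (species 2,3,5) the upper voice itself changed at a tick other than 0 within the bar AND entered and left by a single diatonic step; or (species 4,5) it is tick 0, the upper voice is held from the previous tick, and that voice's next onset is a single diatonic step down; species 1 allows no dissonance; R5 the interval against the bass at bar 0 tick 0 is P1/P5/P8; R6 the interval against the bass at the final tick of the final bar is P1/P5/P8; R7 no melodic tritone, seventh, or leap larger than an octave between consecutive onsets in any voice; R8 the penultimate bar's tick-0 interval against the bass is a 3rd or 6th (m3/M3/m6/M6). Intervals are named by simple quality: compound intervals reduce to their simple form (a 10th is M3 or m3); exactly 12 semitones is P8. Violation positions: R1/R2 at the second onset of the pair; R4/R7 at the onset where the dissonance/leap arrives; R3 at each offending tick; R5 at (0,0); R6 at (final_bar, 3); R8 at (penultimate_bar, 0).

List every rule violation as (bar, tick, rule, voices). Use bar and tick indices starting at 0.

(1, 0, R7, (1,))
(5, 0, R2, (0, 1))
(7, 2, R3, (0, 1))
(7, 2, R4, (0, 1))
(7, 2, R7, (1,))
(7, 3, R3, (0, 1))
(8, 0, R7, (0,))
(8, 0, R7, (1,))

bar 0: v0=G3 v1=G4 downbeat P8
bar 1: v0=F3 v1=A3 downbeat M3
bar 2: v0=D3 v1=A3 downbeat P5
bar 3: v0=E3 v1=C4 downbeat m6
bar 4: v0=C3 v1=E3 downbeat M3
bar 5: v0=A2 v1=E3 downbeat P5
bar 6: v0=G2 v1=B2 downbeat M3
bar 7: v0=E2 v1=C3 downbeat m6
bar 8: v0=A3 v1=F4 downbeat m6
bar 9: v0=G3 v1=G4 downbeat P8
  -> R7 @ bar 1 tick 0 v(1,): G4->A3 leap 10st
  -> R2 @ bar 5 tick 0 v(0, 1): C3/A3 M6 -> A2/E3 P5 similar
  -> R3 @ bar 7 tick 2 v(0, 1): E2 above D2
  -> R4 @ bar 7 tick 2 v(0, 1): E2/D2 M2 untreated
  -> R7 @ bar 7 tick 2 v(1,): C3->D2 leap 10st
  -> R3 @ bar 7 tick 3 v(0, 1): E2 above D2
  -> R7 @ bar 8 tick 0 v(0,): E2->A3 leap 17st
  -> R7 @ bar 8 tick 0 v(1,): D2->F4 leap 27st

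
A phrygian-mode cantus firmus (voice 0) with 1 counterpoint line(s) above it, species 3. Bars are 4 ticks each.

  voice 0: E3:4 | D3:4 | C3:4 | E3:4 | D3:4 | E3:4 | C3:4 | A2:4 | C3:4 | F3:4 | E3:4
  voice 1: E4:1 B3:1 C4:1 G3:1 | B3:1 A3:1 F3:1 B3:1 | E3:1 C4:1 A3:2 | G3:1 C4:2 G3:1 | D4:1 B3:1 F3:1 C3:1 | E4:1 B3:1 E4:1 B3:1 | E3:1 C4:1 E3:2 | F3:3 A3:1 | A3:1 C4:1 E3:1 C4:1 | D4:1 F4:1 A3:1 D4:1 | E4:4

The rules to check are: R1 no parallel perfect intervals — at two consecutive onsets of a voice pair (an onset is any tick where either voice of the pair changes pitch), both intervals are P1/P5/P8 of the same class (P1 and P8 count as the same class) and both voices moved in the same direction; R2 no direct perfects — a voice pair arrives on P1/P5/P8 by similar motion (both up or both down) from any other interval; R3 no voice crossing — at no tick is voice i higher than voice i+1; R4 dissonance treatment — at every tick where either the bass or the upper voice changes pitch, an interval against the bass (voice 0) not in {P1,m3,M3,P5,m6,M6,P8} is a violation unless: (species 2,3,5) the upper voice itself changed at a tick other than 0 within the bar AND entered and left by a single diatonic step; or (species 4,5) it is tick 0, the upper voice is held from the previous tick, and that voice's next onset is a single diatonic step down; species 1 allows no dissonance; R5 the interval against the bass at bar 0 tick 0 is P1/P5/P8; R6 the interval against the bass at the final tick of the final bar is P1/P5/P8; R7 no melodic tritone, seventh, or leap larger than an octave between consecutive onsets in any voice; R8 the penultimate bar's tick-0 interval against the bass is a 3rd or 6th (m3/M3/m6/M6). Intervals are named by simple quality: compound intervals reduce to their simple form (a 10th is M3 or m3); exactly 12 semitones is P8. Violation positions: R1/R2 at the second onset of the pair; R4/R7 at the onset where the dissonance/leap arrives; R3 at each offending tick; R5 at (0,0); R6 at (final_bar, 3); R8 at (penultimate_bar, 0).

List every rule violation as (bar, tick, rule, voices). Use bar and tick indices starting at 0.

bar 0: v0=E3 v1=E4 downbeat P8
bar 1: v0=D3 v1=B3 downbeat M6
bar 2: v0=C3 v1=E3 downbeat M3
bar 3: v0=E3 v1=G3 downbeat m3
bar 4: v0=D3 v1=D4 downbeat P8
bar 5: v0=E3 v1=E4 downbeat P8
bar 6: v0=C3 v1=E3 downbeat M3
bar 7: v0=A2 v1=F3 downbeat m6
bar 8: v0=C3 v1=A3 downbeat M6
bar 9: v0=F3 v1=D4 downbeat M6
bar 10: v0=E3 v1=E4 downbeat P8
  -> R7 @ bar 1 tick 3 v(1,): F3->B3 leap 6st
  -> R7 @ bar 4 tick 2 v(1,): B3->F3 leap 6st
  -> R3 @ bar 4 tick 3 v(0, 1): D3 above C3
  -> R4 @ bar 4 tick 3 v(0, 1): D3/C3 M2 untreated
  -> R2 @ bar 5 tick 0 v(0, 1): D3/C3 M2 -> E3/E4 P8 similar
  -> R7 @ bar 5 tick 0 v(1,): C3->E4 leap 16st

(1, 3, R7, (1,))
(4, 2, R7, (1,))
(4, 3, R3, (0, 1))
(4, 3, R4, (0, 1))
(5, 0, R2, (0, 1))
(5, 0, R7, (1,))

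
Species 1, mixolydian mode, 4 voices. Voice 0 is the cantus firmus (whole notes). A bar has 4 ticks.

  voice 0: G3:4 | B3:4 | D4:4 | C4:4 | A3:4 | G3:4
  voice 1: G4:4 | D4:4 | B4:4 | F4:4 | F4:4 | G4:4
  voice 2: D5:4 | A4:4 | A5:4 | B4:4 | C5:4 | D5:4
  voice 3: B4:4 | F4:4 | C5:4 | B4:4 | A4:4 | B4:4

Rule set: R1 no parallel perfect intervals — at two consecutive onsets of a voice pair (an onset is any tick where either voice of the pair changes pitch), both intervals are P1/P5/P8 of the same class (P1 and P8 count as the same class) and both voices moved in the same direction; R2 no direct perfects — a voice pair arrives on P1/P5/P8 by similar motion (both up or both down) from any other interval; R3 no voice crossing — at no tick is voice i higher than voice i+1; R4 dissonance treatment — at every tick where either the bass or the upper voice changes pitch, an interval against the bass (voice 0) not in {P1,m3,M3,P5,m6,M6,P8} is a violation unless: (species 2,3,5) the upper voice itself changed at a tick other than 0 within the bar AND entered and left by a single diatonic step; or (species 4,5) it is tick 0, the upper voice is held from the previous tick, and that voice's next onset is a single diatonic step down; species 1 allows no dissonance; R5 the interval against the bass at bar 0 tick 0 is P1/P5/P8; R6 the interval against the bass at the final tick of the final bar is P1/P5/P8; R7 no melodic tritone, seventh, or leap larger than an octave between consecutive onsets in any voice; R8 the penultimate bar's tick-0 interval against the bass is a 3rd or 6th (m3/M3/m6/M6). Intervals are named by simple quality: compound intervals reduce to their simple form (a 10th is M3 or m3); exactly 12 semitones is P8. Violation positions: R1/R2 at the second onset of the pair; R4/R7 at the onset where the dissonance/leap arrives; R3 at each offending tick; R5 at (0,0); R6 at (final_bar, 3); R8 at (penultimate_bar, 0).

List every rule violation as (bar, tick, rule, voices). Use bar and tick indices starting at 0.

(0, 0, R3, (2, 3))
(0, 0, R5, (0, 3))
(0, 1, R3, (2, 3))
(0, 2, R3, (2, 3))
(0, 3, R3, (2, 3))
(1, 0, R1, (1, 2))
(1, 0, R3, (2, 3))
(1, 0, R4, (0, 2))
(1, 0, R4, (0, 3))
(1, 0, R7, (3,))
(1, 1, R3, (2, 3))
(1, 2, R3, (2, 3))
(1, 3, R3, (2, 3))
(2, 0, R2, (0, 2))
(2, 0, R3, (2, 3))
(2, 0, R4, (0, 3))
(2, 1, R3, (2, 3))
(2, 2, R3, (2, 3))
(2, 3, R3, (2, 3))
(3, 0, R2, (2, 3))
(3, 0, R4, (0, 1))
(3, 0, R4, (0, 2))
(3, 0, R4, (0, 3))
(3, 0, R7, (1,))
(3, 0, R7, (2,))
(4, 0, R2, (0, 3))
(4, 0, R3, (2, 3))
(4, 0, R8, (0, 3))
(4, 1, R3, (2, 3))
(4, 2, R3, (2, 3))
(4, 3, R3, (2, 3))
(5, 0, R1, (1, 2))
(5, 0, R3, (2, 3))
(5, 1, R3, (2, 3))
(5, 2, R3, (2, 3))
(5, 3, R3, (2, 3))
(5, 3, R6, (0, 3))

bar 0: v0=G3 v1=G4 v2=D5 v3=B4 downbeat M3
bar 1: v0=B3 v1=D4 v2=A4 v3=F4 downbeat TT
bar 2: v0=D4 v1=B4 v2=A5 v3=C5 downbeat m7
bar 3: v0=C4 v1=F4 v2=B4 v3=B4 downbeat M7
bar 4: v0=A3 v1=F4 v2=C5 v3=A4 downbeat P8
bar 5: v0=G3 v1=G4 v2=D5 v3=B4 downbeat M3
  -> R3 @ bar 0 tick 0 v(2, 3): D5 above B4
  -> R5 @ bar 0 tick 0 v(0, 3): opens on M3
  -> R3 @ bar 0 tick 1 v(2, 3): D5 above B4
  -> R3 @ bar 0 tick 2 v(2, 3): D5 above B4
  -> R3 @ bar 0 tick 3 v(2, 3): D5 above B4
  -> R1 @ bar 1 tick 0 v(1, 2): G4/D5 P5 -> D4/A4 P5 similar
  -> R3 @ bar 1 tick 0 v(2, 3): A4 above F4
  -> R4 @ bar 1 tick 0 v(0, 2): B3/A4 m7 untreated
  -> R4 @ bar 1 tick 0 v(0, 3): B3/F4 TT untreated
  -> R7 @ bar 1 tick 0 v(3,): B4->F4 leap 6st
  -> R3 @ bar 1 tick 1 v(2, 3): A4 above F4
  -> R3 @ bar 1 tick 2 v(2, 3): A4 above F4
  -> R3 @ bar 1 tick 3 v(2, 3): A4 above F4
  -> R2 @ bar 2 tick 0 v(0, 2): B3/A4 m7 -> D4/A5 P5 similar
  -> R3 @ bar 2 tick 0 v(2, 3): A5 above C5
  -> R4 @ bar 2 tick 0 v(0, 3): D4/C5 m7 untreated
  -> R3 @ bar 2 tick 1 v(2, 3): A5 above C5
  -> R3 @ bar 2 tick 2 v(2, 3): A5 above C5
  -> R3 @ bar 2 tick 3 v(2, 3): A5 above C5
  -> R2 @ bar 3 tick 0 v(2, 3): A5/C5 M6 -> B4/B4 P1 similar
  -> R4 @ bar 3 tick 0 v(0, 1): C4/F4 P4 untreated
  -> R4 @ bar 3 tick 0 v(0, 2): C4/B4 M7 untreated
  -> R4 @ bar 3 tick 0 v(0, 3): C4/B4 M7 untreated
  -> R7 @ bar 3 tick 0 v(1,): B4->F4 leap 6st
  -> R7 @ bar 3 tick 0 v(2,): A5->B4 leap 10st
  -> R2 @ bar 4 tick 0 v(0, 3): C4/B4 M7 -> A3/A4 P8 similar
  -> R3 @ bar 4 tick 0 v(2, 3): C5 above A4
  -> R8 @ bar 4 tick 0 v(0, 3): penult P8 not 3rd/6th
  -> R3 @ bar 4 tick 1 v(2, 3): C5 above A4
  -> R3 @ bar 4 tick 2 v(2, 3): C5 above A4
  -> R3 @ bar 4 tick 3 v(2, 3): C5 above A4
  -> R1 @ bar 5 tick 0 v(1, 2): F4/C5 P5 -> G4/D5 P5 similar
  -> R3 @ bar 5 tick 0 v(2, 3): D5 above B4
  -> R3 @ bar 5 tick 1 v(2, 3): D5 above B4
  -> R3 @ bar 5 tick 2 v(2, 3): D5 above B4
  -> R3 @ bar 5 tick 3 v(2, 3): D5 above B4
  -> R6 @ bar 5 tick 3 v(0, 3): closes on M3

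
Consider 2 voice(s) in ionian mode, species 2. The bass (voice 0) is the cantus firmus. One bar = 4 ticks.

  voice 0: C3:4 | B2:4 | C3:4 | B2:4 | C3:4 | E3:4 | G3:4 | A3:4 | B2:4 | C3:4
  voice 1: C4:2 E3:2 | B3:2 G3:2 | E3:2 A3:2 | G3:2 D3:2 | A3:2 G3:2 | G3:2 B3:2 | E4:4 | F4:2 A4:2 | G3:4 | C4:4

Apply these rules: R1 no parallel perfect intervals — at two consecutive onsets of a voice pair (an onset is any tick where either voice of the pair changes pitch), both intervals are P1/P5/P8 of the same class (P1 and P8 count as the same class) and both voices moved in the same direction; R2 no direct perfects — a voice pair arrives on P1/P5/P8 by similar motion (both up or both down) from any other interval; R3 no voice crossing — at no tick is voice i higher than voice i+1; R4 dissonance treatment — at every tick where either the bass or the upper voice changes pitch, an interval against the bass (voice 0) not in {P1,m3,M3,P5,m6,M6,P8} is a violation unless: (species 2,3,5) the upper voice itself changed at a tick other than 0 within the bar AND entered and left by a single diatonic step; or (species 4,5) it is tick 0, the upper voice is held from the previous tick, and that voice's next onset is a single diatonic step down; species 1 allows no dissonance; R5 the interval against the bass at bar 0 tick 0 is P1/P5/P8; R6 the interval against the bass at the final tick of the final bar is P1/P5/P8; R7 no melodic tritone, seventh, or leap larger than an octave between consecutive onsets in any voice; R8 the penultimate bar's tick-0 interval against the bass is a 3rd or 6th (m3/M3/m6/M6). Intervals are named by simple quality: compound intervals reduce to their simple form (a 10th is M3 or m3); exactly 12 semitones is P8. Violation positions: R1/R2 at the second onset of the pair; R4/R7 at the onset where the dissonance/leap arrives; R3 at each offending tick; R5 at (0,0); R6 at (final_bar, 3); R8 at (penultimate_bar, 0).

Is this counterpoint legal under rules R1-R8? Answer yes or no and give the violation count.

No (3 violations)

bar 0: v0=C3 v1=C4 (P8)
bar 1: v0=B2 v1=B3 (P8)
bar 2: v0=C3 v1=E3 (M3)
bar 3: v0=B2 v1=G3 (m6)
bar 4: v0=C3 v1=A3 (M6)
bar 5: v0=E3 v1=G3 (m3)
bar 6: v0=G3 v1=E4 (M6)
bar 7: v0=A3 v1=F4 (m6)
bar 8: v0=B2 v1=G3 (m6)
bar 9: v0=C3 v1=C4 (P8)
  R7 @ bar8.0: A3->B2 leap 10st
  R7 @ bar8.0: A4->G3 leap 14st
  R2 @ bar9.0: B2/G3 m6 -> C3/C4 P8 similar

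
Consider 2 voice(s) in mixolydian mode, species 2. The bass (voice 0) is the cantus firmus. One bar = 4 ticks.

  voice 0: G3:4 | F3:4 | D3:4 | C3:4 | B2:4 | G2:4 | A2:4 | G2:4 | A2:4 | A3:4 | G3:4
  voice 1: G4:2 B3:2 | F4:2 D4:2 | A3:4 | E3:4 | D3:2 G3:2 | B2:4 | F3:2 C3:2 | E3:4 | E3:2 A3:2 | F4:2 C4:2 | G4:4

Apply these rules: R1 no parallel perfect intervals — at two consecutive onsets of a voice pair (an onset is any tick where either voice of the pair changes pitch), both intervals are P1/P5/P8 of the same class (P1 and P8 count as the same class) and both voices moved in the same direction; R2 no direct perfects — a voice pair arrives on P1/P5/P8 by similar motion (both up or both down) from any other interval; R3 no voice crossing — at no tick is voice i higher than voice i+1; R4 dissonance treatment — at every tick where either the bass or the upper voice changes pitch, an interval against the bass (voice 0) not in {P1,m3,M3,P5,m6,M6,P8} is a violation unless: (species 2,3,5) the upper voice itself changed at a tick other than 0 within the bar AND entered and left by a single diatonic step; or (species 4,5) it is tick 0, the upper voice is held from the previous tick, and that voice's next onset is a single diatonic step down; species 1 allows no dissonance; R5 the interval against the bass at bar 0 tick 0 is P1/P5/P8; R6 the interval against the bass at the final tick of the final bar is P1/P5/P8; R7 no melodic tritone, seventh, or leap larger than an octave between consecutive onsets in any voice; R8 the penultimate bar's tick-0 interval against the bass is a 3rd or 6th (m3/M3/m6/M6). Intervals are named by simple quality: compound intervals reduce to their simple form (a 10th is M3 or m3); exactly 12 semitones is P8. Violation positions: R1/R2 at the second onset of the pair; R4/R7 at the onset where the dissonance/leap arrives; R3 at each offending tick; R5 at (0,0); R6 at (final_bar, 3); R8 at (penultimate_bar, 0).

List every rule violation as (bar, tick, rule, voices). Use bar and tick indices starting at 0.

bar 0: v0=G3 v1=G4 downbeat P8
bar 1: v0=F3 v1=F4 downbeat P8
bar 2: v0=D3 v1=A3 downbeat P5
bar 3: v0=C3 v1=E3 downbeat M3
bar 4: v0=B2 v1=D3 downbeat m3
bar 5: v0=G2 v1=B2 downbeat M3
bar 6: v0=A2 v1=F3 downbeat m6
bar 7: v0=G2 v1=E3 downbeat M6
bar 8: v0=A2 v1=E3 downbeat P5
bar 9: v0=A3 v1=F4 downbeat m6
bar 10: v0=G3 v1=G4 downbeat P8
  -> R7 @ bar 1 tick 0 v(1,): B3->F4 leap 6st
  -> R2 @ bar 2 tick 0 v(0, 1): F3/D4 M6 -> D3/A3 P5 similar
  -> R7 @ bar 6 tick 0 v(1,): B2->F3 leap 6st

(1, 0, R7, (1,))
(2, 0, R2, (0, 1))
(6, 0, R7, (1,))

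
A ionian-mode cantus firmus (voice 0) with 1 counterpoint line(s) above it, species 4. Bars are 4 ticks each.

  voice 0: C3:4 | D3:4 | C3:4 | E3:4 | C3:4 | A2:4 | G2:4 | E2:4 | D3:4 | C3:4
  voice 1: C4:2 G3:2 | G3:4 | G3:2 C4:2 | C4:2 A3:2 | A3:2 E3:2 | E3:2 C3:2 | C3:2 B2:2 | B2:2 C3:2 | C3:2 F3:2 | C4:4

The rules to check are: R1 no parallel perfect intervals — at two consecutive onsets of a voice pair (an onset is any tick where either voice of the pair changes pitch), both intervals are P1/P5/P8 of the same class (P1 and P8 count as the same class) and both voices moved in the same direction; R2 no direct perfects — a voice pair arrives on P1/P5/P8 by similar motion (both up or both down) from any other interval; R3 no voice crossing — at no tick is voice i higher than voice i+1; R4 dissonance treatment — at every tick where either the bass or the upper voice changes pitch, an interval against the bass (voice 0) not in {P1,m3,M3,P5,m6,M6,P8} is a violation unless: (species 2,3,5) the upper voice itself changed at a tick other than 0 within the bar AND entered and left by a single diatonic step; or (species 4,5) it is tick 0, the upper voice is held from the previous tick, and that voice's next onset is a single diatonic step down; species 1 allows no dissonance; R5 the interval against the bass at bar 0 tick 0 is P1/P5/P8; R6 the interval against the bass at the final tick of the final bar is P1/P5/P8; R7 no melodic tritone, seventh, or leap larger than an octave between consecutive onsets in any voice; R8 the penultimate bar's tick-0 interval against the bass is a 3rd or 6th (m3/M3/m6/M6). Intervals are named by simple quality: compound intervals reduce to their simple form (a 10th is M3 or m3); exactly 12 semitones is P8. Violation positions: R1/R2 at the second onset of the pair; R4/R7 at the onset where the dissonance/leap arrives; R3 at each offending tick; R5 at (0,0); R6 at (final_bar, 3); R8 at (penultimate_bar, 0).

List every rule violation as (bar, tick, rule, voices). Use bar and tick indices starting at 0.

(1, 0, R4, (0, 1))
(3, 2, R4, (0, 1))
(8, 0, R3, (0, 1))
(8, 0, R4, (0, 1))
(8, 0, R7, (0,))
(8, 0, R8, (0, 1))
(8, 1, R3, (0, 1))

bar 0: v0=C3 v1=C4 downbeat P8
bar 1: v0=D3 v1=G3 downbeat P4
bar 2: v0=C3 v1=G3 downbeat P5
bar 3: v0=E3 v1=C4 downbeat m6
bar 4: v0=C3 v1=A3 downbeat M6
bar 5: v0=A2 v1=E3 downbeat P5
bar 6: v0=G2 v1=C3 downbeat P4
bar 7: v0=E2 v1=B2 downbeat P5
bar 8: v0=D3 v1=C3 downbeat M2
bar 9: v0=C3 v1=C4 downbeat P8
  -> R4 @ bar 1 tick 0 v(0, 1): D3/G3 P4 untreated
  -> R4 @ bar 3 tick 2 v(0, 1): E3/A3 P4 untreated
  -> R3 @ bar 8 tick 0 v(0, 1): D3 above C3
  -> R4 @ bar 8 tick 0 v(0, 1): D3/C3 M2 untreated
  -> R7 @ bar 8 tick 0 v(0,): E2->D3 leap 10st
  -> R8 @ bar 8 tick 0 v(0, 1): penult M2 not 3rd/6th
  -> R3 @ bar 8 tick 1 v(0, 1): D3 above C3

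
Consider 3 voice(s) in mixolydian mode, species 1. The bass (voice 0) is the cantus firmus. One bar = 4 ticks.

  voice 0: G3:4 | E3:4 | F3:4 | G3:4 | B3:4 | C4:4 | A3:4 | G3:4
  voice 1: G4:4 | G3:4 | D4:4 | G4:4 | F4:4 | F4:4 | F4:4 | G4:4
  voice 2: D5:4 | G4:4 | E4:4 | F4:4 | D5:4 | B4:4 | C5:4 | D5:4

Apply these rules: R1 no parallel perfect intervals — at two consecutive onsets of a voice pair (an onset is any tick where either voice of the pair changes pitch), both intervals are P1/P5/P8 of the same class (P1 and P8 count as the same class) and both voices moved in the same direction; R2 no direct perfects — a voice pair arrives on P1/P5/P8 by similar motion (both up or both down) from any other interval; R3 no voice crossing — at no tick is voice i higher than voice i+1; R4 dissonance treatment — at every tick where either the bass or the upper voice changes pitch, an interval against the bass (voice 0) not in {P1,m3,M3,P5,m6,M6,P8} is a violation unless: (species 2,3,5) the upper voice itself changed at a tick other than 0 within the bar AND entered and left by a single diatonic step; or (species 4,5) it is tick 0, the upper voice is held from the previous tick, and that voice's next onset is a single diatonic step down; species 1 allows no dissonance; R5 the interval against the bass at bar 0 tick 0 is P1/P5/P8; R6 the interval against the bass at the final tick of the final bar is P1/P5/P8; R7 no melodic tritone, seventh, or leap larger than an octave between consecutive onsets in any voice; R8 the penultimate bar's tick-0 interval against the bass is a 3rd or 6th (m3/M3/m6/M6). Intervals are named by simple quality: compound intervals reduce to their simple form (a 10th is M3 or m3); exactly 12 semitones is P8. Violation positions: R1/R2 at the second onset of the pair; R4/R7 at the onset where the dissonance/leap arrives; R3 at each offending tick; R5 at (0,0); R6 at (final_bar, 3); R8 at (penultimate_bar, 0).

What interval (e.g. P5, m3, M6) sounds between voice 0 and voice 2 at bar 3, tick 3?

m7

voice 0=G3 voice 2=F4 -> m7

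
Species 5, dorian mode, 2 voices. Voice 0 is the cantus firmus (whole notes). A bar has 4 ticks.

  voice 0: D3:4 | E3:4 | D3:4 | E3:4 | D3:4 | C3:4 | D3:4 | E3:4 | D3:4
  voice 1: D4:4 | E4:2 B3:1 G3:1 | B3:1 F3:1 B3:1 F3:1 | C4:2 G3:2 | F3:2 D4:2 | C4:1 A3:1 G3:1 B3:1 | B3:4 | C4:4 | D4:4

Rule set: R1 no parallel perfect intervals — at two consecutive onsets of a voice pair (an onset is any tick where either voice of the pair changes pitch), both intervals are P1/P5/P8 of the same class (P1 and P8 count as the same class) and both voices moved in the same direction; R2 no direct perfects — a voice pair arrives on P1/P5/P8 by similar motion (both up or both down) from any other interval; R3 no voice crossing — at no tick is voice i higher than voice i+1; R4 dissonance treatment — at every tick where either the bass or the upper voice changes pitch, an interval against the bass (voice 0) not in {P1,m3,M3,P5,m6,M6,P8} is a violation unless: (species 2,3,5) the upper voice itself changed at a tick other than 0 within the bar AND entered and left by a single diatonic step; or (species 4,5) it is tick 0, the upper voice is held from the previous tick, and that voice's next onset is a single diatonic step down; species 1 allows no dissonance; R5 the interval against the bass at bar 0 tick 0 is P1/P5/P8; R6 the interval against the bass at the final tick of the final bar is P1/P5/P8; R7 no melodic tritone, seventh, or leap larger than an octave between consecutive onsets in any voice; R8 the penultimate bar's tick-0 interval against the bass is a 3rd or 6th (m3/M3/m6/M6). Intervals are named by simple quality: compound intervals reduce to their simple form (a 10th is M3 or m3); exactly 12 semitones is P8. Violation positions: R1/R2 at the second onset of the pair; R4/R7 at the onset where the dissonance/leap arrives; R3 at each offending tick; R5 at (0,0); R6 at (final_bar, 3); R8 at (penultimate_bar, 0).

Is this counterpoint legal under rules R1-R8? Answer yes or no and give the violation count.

bar 0: v0=D3 v1=D4 (P8)
bar 1: v0=E3 v1=E4 (P8)
bar 2: v0=D3 v1=B3 (M6)
bar 3: v0=E3 v1=C4 (m6)
bar 4: v0=D3 v1=F3 (m3)
bar 5: v0=C3 v1=C4 (P8)
bar 6: v0=D3 v1=B3 (M6)
bar 7: v0=E3 v1=C4 (m6)
bar 8: v0=D3 v1=D4 (P8)
  R1 @ bar1.0: D3/D4 P8 -> E3/E4 P8 similar
  R7 @ bar2.1: B3->F3 leap 6st
  R7 @ bar2.2: F3->B3 leap 6st
  R7 @ bar2.3: B3->F3 leap 6st
  R1 @ bar5.0: D3/D4 P8 -> C3/C4 P8 similar
  R4 @ bar5.3: C3/B3 M7 untreated

No (6 violations)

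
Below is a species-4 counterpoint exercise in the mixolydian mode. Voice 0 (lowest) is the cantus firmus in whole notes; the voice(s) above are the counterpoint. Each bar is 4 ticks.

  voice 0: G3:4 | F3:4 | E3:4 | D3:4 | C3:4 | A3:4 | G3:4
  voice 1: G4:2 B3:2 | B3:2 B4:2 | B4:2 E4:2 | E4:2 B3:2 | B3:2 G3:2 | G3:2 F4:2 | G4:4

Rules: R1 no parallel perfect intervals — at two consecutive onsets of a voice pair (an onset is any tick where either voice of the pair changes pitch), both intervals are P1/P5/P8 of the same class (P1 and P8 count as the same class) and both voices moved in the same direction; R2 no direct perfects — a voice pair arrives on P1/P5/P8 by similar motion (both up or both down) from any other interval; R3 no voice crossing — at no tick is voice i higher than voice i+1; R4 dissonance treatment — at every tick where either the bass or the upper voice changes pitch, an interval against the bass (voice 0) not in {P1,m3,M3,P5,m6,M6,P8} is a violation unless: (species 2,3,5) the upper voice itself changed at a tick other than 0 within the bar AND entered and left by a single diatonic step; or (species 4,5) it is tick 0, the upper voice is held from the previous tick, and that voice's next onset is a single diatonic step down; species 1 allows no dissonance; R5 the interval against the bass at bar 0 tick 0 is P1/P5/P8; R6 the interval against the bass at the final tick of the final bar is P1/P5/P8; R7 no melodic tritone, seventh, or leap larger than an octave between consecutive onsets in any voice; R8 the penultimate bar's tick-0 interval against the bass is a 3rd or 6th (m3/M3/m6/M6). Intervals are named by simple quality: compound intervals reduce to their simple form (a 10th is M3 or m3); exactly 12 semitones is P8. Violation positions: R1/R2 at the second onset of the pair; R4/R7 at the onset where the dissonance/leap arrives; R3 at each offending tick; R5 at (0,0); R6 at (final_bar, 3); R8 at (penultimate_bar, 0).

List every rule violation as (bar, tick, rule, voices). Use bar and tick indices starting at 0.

bar 0: v0=G3 v1=G4 downbeat P8
bar 1: v0=F3 v1=B3 downbeat TT
bar 2: v0=E3 v1=B4 downbeat P5
bar 3: v0=D3 v1=E4 downbeat M2
bar 4: v0=C3 v1=B3 downbeat M7
bar 5: v0=A3 v1=G3 downbeat M2
bar 6: v0=G3 v1=G4 downbeat P8
  -> R4 @ bar 1 tick 0 v(0, 1): F3/B3 TT untreated
  -> R4 @ bar 1 tick 2 v(0, 1): F3/B4 TT untreated
  -> R4 @ bar 3 tick 0 v(0, 1): D3/E4 M2 untreated
  -> R4 @ bar 4 tick 0 v(0, 1): C3/B3 M7 untreated
  -> R3 @ bar 5 tick 0 v(0, 1): A3 above G3
  -> R4 @ bar 5 tick 0 v(0, 1): A3/G3 M2 untreated
  -> R8 @ bar 5 tick 0 v(0, 1): penult M2 not 3rd/6th
  -> R3 @ bar 5 tick 1 v(0, 1): A3 above G3
  -> R7 @ bar 5 tick 2 v(1,): G3->F4 leap 10st

(1, 0, R4, (0, 1))
(1, 2, R4, (0, 1))
(3, 0, R4, (0, 1))
(4, 0, R4, (0, 1))
(5, 0, R3, (0, 1))
(5, 0, R4, (0, 1))
(5, 0, R8, (0, 1))
(5, 1, R3, (0, 1))
(5, 2, R7, (1,))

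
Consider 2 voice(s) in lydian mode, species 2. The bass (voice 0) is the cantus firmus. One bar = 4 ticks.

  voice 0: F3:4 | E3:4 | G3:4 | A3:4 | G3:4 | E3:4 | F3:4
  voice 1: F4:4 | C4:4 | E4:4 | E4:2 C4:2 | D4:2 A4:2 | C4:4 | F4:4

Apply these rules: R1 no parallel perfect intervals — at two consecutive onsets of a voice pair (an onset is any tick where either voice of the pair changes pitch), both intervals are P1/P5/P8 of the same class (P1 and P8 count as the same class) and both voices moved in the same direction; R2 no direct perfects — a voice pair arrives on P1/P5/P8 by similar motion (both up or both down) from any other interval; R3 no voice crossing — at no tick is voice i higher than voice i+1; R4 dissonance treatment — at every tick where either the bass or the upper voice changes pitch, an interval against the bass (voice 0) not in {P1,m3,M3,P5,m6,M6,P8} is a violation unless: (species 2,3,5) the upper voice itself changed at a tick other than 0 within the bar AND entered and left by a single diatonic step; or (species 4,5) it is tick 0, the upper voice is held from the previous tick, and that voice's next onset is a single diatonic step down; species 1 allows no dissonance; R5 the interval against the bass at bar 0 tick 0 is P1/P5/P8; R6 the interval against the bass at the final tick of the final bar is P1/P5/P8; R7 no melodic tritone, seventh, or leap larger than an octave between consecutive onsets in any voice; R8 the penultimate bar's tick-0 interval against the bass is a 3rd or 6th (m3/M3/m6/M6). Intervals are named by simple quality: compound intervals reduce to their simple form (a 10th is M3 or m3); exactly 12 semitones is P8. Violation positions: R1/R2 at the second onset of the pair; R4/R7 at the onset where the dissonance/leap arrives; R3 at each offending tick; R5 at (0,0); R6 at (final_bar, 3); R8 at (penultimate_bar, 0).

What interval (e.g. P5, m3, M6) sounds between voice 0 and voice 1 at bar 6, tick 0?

P8

voice 0=F3 voice 1=F4 -> P8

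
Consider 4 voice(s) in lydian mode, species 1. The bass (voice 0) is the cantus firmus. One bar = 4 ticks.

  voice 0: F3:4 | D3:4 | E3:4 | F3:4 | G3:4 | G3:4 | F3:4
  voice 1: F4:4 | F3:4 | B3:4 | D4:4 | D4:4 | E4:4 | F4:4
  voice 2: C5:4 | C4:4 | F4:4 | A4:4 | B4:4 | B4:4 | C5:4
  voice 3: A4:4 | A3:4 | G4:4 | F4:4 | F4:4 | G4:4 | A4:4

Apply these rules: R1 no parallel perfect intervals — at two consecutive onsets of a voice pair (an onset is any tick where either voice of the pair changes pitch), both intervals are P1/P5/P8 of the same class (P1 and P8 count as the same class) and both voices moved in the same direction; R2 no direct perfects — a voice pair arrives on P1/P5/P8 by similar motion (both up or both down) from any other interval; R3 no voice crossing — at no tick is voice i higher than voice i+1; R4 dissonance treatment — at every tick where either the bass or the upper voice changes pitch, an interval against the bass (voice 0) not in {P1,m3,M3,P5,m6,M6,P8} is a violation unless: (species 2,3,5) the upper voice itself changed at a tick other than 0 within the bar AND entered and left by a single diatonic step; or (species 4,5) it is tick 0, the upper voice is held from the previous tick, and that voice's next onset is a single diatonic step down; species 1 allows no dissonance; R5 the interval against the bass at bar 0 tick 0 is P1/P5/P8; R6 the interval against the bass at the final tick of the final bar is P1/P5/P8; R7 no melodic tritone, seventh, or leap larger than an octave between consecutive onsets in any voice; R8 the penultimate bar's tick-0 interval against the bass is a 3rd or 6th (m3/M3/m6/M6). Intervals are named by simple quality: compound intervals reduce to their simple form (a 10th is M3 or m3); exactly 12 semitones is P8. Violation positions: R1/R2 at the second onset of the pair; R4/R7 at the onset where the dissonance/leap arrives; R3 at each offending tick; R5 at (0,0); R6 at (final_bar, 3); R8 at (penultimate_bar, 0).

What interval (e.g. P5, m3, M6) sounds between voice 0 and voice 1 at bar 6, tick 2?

P8

voice 0=F3 voice 1=F4 -> P8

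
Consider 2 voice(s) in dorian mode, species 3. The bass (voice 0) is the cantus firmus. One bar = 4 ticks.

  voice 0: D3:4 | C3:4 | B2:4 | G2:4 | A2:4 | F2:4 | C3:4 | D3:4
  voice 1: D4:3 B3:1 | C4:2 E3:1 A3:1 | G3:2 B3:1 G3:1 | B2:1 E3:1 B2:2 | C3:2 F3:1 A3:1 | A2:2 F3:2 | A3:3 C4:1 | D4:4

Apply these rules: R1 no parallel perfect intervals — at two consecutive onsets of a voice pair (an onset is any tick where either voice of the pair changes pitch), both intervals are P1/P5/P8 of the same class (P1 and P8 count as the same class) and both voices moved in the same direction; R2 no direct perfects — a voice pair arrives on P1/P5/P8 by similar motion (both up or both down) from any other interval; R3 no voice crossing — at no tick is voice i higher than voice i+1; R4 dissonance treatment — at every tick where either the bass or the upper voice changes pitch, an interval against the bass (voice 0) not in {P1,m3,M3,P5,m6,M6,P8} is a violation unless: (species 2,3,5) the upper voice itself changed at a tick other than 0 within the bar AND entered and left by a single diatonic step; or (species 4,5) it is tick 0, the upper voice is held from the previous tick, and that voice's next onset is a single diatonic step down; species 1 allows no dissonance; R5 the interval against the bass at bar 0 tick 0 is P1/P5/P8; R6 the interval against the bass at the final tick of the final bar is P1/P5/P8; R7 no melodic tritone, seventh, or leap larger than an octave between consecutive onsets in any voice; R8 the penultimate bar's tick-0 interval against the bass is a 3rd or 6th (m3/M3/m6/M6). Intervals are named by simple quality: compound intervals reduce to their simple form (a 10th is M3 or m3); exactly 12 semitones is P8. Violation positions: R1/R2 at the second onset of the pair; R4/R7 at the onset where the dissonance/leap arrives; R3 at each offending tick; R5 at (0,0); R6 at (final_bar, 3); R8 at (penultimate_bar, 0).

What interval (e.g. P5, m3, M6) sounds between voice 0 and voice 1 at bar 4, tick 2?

voice 0=A2 voice 1=F3 -> m6

m6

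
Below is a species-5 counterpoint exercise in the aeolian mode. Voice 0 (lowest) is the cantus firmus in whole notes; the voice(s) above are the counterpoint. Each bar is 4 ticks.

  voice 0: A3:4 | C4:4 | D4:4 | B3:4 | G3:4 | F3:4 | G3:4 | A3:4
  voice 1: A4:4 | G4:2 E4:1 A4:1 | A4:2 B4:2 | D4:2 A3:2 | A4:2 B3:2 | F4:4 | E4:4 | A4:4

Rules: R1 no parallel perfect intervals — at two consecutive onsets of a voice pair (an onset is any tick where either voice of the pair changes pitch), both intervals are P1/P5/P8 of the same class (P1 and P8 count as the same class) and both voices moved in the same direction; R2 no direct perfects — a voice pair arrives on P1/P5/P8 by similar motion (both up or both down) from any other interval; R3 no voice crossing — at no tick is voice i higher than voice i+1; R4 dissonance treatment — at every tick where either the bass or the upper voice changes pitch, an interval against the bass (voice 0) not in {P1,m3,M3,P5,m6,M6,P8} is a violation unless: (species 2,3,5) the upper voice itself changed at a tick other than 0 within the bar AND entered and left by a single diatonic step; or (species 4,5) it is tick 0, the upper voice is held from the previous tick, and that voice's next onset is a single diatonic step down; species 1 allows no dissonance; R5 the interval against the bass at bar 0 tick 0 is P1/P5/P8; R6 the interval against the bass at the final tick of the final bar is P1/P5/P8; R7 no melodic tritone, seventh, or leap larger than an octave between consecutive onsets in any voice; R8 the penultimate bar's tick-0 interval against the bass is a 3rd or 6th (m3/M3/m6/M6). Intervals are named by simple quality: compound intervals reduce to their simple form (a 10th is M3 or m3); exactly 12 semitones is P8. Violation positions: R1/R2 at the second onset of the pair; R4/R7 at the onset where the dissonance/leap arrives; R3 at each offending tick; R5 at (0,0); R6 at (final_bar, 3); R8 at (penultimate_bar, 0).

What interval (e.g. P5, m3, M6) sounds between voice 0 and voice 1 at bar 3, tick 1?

m3

voice 0=B3 voice 1=D4 -> m3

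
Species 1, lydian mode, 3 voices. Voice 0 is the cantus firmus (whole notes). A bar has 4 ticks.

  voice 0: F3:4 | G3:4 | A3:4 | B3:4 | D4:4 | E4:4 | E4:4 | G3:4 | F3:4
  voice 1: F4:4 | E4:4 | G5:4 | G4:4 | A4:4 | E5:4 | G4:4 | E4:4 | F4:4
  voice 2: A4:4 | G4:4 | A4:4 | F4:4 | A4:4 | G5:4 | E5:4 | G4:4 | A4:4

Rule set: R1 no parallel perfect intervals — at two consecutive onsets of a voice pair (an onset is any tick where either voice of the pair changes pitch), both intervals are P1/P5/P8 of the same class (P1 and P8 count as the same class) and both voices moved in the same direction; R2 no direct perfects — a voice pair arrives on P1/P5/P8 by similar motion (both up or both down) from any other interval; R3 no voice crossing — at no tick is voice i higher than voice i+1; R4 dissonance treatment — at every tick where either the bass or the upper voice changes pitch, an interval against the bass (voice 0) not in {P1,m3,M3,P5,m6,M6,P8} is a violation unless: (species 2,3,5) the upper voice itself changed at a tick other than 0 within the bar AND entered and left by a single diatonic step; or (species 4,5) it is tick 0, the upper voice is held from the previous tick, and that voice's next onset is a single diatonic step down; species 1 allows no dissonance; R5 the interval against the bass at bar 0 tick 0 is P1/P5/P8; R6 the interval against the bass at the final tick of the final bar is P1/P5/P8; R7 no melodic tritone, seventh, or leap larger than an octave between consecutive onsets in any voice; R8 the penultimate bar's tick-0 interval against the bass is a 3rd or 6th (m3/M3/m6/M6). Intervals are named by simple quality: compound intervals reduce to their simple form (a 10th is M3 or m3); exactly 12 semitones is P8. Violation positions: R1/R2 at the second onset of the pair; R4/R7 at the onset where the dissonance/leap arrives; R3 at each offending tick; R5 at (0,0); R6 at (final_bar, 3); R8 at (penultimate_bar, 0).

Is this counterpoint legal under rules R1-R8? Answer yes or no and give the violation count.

bar 0: v0=F3 v1=F4 v2=A4 (M3)
bar 1: v0=G3 v1=E4 v2=G4 (P8)
bar 2: v0=A3 v1=G5 v2=A4 (P8)
bar 3: v0=B3 v1=G4 v2=F4 (TT)
bar 4: v0=D4 v1=A4 v2=A4 (P5)
bar 5: v0=E4 v1=E5 v2=G5 (m3)
bar 6: v0=E4 v1=G4 v2=E5 (P8)
bar 7: v0=G3 v1=E4 v2=G4 (P8)
bar 8: v0=F3 v1=F4 v2=A4 (M3)
  R5 @ bar0.0: opens on M3
  R1 @ bar2.0: G3/G4 P8 -> A3/A4 P8 similar
  R3 @ bar2.0: G5 above A4
  R4 @ bar2.0: A3/G5 m7 untreated
  R7 @ bar2.0: E4->G5 leap 15st
  R3 @ bar2.1: G5 above A4
  R3 @ bar2.2: G5 above A4
  R3 @ bar2.3: G5 above A4
  R3 @ bar3.0: G4 above F4
  R4 @ bar3.0: B3/F4 TT untreated
  R3 @ bar3.1: G4 above F4
  R3 @ bar3.2: G4 above F4
  R3 @ bar3.3: G4 above F4
  R2 @ bar4.0: B3/G4 m6 -> D4/A4 P5 similar
  R2 @ bar4.0: B3/F4 TT -> D4/A4 P5 similar
  R2 @ bar4.0: G4/F4 M2 -> A4/A4 P1 similar
  R2 @ bar5.0: D4/A4 P5 -> E4/E5 P8 similar
  R7 @ bar5.0: A4->G5 leap 10st
  R1 @ bar7.0: E4/E5 P8 -> G3/G4 P8 similar
  R8 @ bar7.0: penult P8 not 3rd/6th
  R6 @ bar8.3: closes on M3

No (21 violations)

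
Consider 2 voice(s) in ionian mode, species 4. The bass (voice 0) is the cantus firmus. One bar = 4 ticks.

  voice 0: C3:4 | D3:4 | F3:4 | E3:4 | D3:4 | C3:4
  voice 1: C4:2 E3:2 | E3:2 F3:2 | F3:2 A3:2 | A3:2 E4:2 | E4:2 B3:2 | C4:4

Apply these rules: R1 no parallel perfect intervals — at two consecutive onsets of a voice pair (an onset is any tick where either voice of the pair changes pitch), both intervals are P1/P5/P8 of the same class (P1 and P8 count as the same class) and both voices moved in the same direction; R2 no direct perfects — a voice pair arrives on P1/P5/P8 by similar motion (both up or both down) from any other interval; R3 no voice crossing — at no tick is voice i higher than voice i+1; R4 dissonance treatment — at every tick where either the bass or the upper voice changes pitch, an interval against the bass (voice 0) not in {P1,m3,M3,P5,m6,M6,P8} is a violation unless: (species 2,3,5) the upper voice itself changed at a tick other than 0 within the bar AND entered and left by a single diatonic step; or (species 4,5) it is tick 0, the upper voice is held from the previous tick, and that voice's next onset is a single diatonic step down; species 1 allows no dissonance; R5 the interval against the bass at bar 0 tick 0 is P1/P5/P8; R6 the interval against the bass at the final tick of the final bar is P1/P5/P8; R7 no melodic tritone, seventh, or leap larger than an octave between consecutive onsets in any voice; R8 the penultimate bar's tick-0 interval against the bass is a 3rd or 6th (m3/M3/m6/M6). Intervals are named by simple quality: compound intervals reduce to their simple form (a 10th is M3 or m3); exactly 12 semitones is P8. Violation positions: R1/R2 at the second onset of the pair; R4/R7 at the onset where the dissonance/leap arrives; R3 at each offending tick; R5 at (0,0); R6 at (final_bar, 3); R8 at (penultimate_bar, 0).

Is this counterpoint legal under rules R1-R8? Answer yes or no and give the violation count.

No (4 violations)

bar 0: v0=C3 v1=C4 (P8)
bar 1: v0=D3 v1=E3 (M2)
bar 2: v0=F3 v1=F3 (P1)
bar 3: v0=E3 v1=A3 (P4)
bar 4: v0=D3 v1=E4 (M2)
bar 5: v0=C3 v1=C4 (P8)
  R4 @ bar1.0: D3/E3 M2 untreated
  R4 @ bar3.0: E3/A3 P4 untreated
  R4 @ bar4.0: D3/E4 M2 untreated
  R8 @ bar4.0: penult M2 not 3rd/6th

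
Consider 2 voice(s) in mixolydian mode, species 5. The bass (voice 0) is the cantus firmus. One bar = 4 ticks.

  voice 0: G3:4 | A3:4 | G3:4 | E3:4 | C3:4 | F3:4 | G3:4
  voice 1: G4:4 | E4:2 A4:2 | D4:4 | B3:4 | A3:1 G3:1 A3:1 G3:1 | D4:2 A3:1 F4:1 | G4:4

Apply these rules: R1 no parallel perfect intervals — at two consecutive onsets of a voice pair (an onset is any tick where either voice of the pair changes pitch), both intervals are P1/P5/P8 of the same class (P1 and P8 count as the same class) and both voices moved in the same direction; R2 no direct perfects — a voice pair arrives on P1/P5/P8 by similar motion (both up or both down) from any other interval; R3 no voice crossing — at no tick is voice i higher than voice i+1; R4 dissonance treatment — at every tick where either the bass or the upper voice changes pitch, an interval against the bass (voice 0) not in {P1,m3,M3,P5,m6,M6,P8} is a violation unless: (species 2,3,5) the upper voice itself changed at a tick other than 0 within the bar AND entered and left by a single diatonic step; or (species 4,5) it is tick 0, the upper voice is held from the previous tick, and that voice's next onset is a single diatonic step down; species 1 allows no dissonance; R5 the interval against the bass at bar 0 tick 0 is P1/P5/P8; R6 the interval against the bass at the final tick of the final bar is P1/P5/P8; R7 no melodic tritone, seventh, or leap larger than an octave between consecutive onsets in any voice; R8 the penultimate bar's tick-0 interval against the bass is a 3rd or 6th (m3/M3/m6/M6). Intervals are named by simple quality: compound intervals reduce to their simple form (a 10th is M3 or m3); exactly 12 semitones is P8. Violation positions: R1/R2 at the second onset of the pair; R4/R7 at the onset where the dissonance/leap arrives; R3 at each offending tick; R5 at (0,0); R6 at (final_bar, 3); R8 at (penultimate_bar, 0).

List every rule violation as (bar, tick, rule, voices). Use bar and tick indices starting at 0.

(2, 0, R2, (0, 1))
(3, 0, R1, (0, 1))
(6, 0, R1, (0, 1))

bar 0: v0=G3 v1=G4 downbeat P8
bar 1: v0=A3 v1=E4 downbeat P5
bar 2: v0=G3 v1=D4 downbeat P5
bar 3: v0=E3 v1=B3 downbeat P5
bar 4: v0=C3 v1=A3 downbeat M6
bar 5: v0=F3 v1=D4 downbeat M6
bar 6: v0=G3 v1=G4 downbeat P8
  -> R2 @ bar 2 tick 0 v(0, 1): A3/A4 P8 -> G3/D4 P5 similar
  -> R1 @ bar 3 tick 0 v(0, 1): G3/D4 P5 -> E3/B3 P5 similar
  -> R1 @ bar 6 tick 0 v(0, 1): F3/F4 P8 -> G3/G4 P8 similar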